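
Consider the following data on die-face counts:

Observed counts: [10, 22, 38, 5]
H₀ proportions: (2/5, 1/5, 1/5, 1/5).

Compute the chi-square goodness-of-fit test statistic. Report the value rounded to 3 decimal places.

n = 75; E_i = n·p_i = [30.00, 15.00, 15.00, 15.00]
χ² = (10−30.00)²/30.00 + (22−15.00)²/15.00 + (38−15.00)²/15.00 + (5−15.00)²/15.00 = 58.5333
df = 3

test statistic = 58.533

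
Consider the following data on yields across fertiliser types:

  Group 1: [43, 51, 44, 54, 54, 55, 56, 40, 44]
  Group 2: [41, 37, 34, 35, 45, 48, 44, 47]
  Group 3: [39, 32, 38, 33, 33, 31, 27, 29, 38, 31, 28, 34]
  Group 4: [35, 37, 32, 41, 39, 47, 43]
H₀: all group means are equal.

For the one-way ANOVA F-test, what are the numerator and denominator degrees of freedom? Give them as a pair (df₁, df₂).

k = 4 groups, N = 36 total
df = (k−1, N−k) = (4−1, 36−4) = (3, 32)

degrees of freedom = [3, 32]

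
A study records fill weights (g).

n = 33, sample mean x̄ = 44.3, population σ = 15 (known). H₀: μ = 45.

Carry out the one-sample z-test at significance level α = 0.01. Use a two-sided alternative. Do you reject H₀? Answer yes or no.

reject H₀: no

SE = σ/√n = 15/√33 = 2.6112
z = (x̄−μ₀)/SE = (44.3−45)/2.6112 = -0.2681
p-value (two-sided) = 0.78864
At α=0.01: p ≥ α → fail to reject H₀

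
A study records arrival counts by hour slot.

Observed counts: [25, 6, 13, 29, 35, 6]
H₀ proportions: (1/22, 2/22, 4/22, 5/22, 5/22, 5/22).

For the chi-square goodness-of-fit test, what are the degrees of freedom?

df = k − 1 = 6 − 1 = 5

degrees of freedom = 5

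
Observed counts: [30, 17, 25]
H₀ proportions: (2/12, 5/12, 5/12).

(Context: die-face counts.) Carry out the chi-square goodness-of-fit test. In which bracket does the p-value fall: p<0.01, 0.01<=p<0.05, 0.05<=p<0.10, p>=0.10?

n = 72; E_i = n·p_i = [12.00, 30.00, 30.00]
χ² = (30−12.00)²/12.00 + (17−30.00)²/30.00 + (25−30.00)²/30.00 = 33.4667
df = 2
p-value (upper-tail) = 0.00000
→ bracket: p<0.01

p-value bracket: p<0.01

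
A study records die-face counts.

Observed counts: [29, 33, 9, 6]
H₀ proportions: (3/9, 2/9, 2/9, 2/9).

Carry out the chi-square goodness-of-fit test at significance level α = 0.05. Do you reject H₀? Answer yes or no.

reject H₀: yes

n = 77; E_i = n·p_i = [25.67, 17.11, 17.11, 17.11]
χ² = (29−25.67)²/25.67 + (33−17.11)²/17.11 + (9−17.11)²/17.11 + (6−17.11)²/17.11 = 26.2468
df = 3
p-value (upper-tail) = 0.00001
At α=0.05: p < α → reject H₀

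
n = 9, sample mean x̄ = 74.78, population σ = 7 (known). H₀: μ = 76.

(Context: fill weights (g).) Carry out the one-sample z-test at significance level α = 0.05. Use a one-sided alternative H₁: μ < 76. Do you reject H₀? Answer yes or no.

SE = σ/√n = 7/√9 = 2.3333
z = (x̄−μ₀)/SE = (74.78−76)/2.3333 = -0.5229
p-value (one-sided, H₁ less) = 0.30054
At α=0.05: p ≥ α → fail to reject H₀

reject H₀: no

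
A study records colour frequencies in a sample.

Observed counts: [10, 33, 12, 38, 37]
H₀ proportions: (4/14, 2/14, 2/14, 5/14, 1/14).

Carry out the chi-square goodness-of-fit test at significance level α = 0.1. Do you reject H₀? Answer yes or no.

n = 130; E_i = n·p_i = [37.14, 18.57, 18.57, 46.43, 9.29]
χ² = (10−37.14)²/37.14 + (33−18.57)²/18.57 + (12−18.57)²/18.57 + (38−46.43)²/46.43 + (37−9.29)²/9.29 = 117.6169
df = 4
p-value (upper-tail) = 0.00000
At α=0.1: p < α → reject H₀

reject H₀: yes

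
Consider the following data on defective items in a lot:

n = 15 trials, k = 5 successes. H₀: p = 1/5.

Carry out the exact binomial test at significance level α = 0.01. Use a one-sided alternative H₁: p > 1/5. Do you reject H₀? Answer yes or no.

Exact binomial: n=15, k=5, p₀=1/5=0.2000
P(X≥5) from Σ C(n,i)·p₀^i·(1−p₀)^(n−i)
p-value (one-sided, H₁ greater) = 0.16423
At α=0.01: p ≥ α → fail to reject H₀

reject H₀: no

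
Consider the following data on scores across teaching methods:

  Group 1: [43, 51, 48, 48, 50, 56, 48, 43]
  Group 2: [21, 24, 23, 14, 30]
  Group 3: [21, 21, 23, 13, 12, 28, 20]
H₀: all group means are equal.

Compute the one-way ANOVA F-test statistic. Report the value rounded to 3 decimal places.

test statistic = 69.714

Group means [48.38, 22.40, 19.71], grand mean 31.850
SSB = Σnᵢ(x̄ᵢ−x̄)² = 3662.046; SSW = ΣΣ(x−x̄ᵢ)² = 446.504
MSB = 3662.046/2 = 1831.0232; MSW = 446.504/17 = 26.2649
F = MSB/MSW = 69.7137
df = (2, 17)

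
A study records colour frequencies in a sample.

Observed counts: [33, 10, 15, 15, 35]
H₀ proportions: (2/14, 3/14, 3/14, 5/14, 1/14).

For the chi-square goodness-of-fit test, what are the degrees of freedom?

degrees of freedom = 4

df = k − 1 = 5 − 1 = 4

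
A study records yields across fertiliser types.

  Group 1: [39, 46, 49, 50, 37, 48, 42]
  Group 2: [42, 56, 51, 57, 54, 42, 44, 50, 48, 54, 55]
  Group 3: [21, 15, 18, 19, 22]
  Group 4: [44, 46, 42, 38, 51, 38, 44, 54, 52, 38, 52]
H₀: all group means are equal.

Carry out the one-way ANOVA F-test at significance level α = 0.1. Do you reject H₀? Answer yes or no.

Group means [44.43, 50.27, 19.00, 45.36], grand mean 42.882
SSB = Σnᵢ(x̄ᵢ−x̄)² = 3537.088; SSW = ΣΣ(x−x̄ᵢ)² = 870.442
MSB = 3537.088/3 = 1179.0293; MSW = 870.442/30 = 29.0147
F = MSB/MSW = 40.6356
df = (3, 30)
p-value (upper-tail) = 0.00000
At α=0.1: p < α → reject H₀

reject H₀: yes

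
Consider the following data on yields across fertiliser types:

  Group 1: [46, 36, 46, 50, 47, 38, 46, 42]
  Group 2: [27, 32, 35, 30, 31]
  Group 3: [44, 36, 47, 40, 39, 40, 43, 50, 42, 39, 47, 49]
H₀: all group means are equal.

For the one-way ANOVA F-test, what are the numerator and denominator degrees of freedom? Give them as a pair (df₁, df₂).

degrees of freedom = [2, 22]

k = 3 groups, N = 25 total
df = (k−1, N−k) = (3−1, 25−3) = (2, 22)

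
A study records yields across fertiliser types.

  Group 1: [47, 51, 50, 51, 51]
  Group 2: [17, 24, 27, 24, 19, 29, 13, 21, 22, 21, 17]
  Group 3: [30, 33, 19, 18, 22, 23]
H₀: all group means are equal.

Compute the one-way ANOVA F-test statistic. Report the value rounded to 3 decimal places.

test statistic = 68.966

Group means [50.00, 21.27, 24.17], grand mean 28.591
SSB = Σnᵢ(x̄ᵢ−x̄)² = 2998.303; SSW = ΣΣ(x−x̄ᵢ)² = 413.015
MSB = 2998.303/2 = 1499.1515; MSW = 413.015/19 = 21.7376
F = MSB/MSW = 68.9657
df = (2, 19)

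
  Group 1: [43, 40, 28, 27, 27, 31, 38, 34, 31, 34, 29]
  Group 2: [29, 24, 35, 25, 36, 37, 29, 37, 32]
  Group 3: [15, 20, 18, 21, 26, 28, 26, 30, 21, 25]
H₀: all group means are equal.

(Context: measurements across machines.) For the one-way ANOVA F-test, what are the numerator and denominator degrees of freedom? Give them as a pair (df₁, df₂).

k = 3 groups, N = 30 total
df = (k−1, N−k) = (3−1, 30−3) = (2, 27)

degrees of freedom = [2, 27]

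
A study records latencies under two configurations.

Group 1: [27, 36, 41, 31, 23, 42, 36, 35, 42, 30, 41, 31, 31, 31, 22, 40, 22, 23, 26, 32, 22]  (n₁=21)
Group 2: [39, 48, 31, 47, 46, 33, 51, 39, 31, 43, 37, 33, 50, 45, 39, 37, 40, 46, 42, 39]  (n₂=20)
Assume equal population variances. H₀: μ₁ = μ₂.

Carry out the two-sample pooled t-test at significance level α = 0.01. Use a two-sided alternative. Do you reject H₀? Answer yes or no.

reject H₀: yes

x̄₁=31.619, s₁=7.053, n₁=21
x̄₂=40.800, s₂=6.127, n₂=20
s_p² = [20·7.053² + 19·6.127²]/39 = 43.7988
SE = √(s_p²·(1/21+1/20)) = 2.0678
t = (31.619−40.800)/2.0678 = -4.4401
df = 39
p-value (two-sided) = 0.00007
At α=0.01: p < α → reject H₀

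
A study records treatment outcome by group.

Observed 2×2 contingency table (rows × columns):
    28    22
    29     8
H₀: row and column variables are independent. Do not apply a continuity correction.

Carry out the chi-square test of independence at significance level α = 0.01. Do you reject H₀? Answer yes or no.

reject H₀: no

Row totals [50, 37], col totals [57, 30], n=87
χ² = (28−32.76)²/32.76 + (22−17.24)²/17.24 + (29−24.24)²/24.24 + (8−12.76)²/12.76 = 4.7136
df = 1
p-value (upper-tail) = 0.02993
At α=0.01: p ≥ α → fail to reject H₀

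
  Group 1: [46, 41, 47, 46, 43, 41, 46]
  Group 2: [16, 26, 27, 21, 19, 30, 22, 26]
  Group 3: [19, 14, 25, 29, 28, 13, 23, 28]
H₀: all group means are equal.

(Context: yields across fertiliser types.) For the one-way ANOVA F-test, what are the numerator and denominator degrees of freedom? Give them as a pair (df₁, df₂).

degrees of freedom = [2, 20]

k = 3 groups, N = 23 total
df = (k−1, N−k) = (3−1, 23−3) = (2, 20)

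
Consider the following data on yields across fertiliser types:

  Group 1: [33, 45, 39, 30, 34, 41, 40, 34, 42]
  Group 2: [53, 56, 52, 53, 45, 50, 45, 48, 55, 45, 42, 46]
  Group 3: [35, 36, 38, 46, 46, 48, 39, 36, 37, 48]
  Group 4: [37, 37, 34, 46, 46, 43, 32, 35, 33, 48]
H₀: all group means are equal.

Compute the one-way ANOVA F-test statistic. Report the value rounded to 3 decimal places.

test statistic = 10.716

Group means [37.56, 49.17, 40.90, 39.10], grand mean 42.146
SSB = Σnᵢ(x̄ᵢ−x̄)² = 889.433; SSW = ΣΣ(x−x̄ᵢ)² = 1023.689
MSB = 889.433/3 = 296.4777; MSW = 1023.689/37 = 27.6673
F = MSB/MSW = 10.7158
df = (3, 37)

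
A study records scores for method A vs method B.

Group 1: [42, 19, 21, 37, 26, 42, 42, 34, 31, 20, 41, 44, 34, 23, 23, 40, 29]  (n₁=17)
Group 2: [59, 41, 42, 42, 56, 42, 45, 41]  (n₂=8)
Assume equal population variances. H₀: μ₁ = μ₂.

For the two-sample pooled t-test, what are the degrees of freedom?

df = n₁ + n₂ − 2 = 17 + 8 − 2 = 23

degrees of freedom = 23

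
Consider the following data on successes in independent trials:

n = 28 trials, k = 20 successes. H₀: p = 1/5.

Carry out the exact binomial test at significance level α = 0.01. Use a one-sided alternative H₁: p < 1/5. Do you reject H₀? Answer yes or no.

Exact binomial: n=28, k=20, p₀=1/5=0.2000
P(X≤20) from Σ C(n,i)·p₀^i·(1−p₀)^(n−i)
p-value (one-sided, H₁ less) = 1.00000
At α=0.01: p ≥ α → fail to reject H₀

reject H₀: no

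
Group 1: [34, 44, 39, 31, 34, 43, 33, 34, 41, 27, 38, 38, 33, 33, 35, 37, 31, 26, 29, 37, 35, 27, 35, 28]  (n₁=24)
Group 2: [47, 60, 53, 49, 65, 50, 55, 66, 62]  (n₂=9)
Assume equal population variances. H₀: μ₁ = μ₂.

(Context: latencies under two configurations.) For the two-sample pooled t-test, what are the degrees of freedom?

df = n₁ + n₂ − 2 = 24 + 9 − 2 = 31

degrees of freedom = 31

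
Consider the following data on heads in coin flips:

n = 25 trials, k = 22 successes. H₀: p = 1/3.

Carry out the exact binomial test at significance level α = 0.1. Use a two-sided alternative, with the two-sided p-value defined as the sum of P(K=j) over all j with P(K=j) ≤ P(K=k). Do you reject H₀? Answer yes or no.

reject H₀: yes

Exact binomial: n=25, k=22, p₀=1/3=0.3333
P(X=j) = C(n,j)·p₀^j·(1−p₀)^(n−j); p = Σ P(X=j) over j with P(X=j) ≤ P(X=22)
p-value (two-sided) = 0.00000
At α=0.1: p < α → reject H₀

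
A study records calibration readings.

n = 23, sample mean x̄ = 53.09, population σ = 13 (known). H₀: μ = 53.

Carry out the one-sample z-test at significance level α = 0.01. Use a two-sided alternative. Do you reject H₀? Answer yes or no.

reject H₀: no

SE = σ/√n = 13/√23 = 2.7107
z = (x̄−μ₀)/SE = (53.09−53)/2.7107 = 0.0332
p-value (two-sided) = 0.97351
At α=0.01: p ≥ α → fail to reject H₀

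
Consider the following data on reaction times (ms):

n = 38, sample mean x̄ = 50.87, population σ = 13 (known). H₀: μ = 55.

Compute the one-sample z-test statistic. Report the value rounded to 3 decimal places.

test statistic = -1.958

SE = σ/√n = 13/√38 = 2.1089
z = (x̄−μ₀)/SE = (50.87−55)/2.1089 = -1.9584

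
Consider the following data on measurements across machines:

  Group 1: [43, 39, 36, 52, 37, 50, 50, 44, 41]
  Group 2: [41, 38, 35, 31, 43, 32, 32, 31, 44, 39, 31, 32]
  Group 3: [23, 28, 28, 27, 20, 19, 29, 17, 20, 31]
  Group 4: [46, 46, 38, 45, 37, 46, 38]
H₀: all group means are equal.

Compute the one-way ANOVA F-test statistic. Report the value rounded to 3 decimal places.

test statistic = 27.731

Group means [43.56, 35.75, 24.20, 42.29], grand mean 35.763
SSB = Σnᵢ(x̄ᵢ−x̄)² = 2181.368; SSW = ΣΣ(x−x̄ᵢ)² = 891.501
MSB = 2181.368/3 = 727.1225; MSW = 891.501/34 = 26.2206
F = MSB/MSW = 27.7310
df = (3, 34)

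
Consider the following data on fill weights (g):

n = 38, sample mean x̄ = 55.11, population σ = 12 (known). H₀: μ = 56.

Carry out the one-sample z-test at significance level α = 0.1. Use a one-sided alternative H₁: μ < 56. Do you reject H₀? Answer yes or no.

reject H₀: no

SE = σ/√n = 12/√38 = 1.9467
z = (x̄−μ₀)/SE = (55.11−56)/1.9467 = -0.4572
p-value (one-sided, H₁ less) = 0.32377
At α=0.1: p ≥ α → fail to reject H₀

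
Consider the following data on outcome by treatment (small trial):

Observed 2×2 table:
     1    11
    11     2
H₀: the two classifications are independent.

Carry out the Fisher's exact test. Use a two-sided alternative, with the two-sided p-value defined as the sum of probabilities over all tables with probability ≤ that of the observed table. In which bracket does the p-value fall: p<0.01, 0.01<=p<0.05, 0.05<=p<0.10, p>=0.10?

p-value bracket: p<0.01

Margins: r₁=12, r₂=13, c₁=12, c₂=13, n=25
p_obs = C(12,1)·C(13,11)/C(25,12); sum pmf over tables with pmf ≤ p_obs
p-value (two-sided) = 0.00021
→ bracket: p<0.01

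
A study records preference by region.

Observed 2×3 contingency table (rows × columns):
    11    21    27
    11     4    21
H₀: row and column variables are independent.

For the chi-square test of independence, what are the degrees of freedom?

df = (r−1)(c−1) = (2−1)·(3−1) = 2

degrees of freedom = 2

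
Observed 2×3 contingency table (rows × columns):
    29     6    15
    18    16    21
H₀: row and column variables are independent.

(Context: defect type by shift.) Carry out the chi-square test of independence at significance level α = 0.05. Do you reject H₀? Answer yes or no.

Row totals [50, 55], col totals [47, 22, 36], n=105
χ² = (29−22.38)²/22.38 + (6−10.48)²/10.48 + (15−17.14)²/17.14 + (18−24.62)²/24.62 + (16−11.52)²/11.52 + (21−18.86)²/18.86 = 7.8997
df = 2
p-value (upper-tail) = 0.01926
At α=0.05: p < α → reject H₀

reject H₀: yes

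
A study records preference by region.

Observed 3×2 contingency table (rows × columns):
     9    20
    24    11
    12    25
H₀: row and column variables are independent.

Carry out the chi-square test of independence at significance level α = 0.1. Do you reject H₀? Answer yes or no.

reject H₀: yes

Row totals [29, 35, 37], col totals [45, 56], n=101
χ² = (9−12.92)²/12.92 + (20−16.08)²/16.08 + (24−15.59)²/15.59 + (11−19.41)²/19.41 + (12−16.49)²/16.49 + (25−20.51)²/20.51 = 12.5190
df = 2
p-value (upper-tail) = 0.00191
At α=0.1: p < α → reject H₀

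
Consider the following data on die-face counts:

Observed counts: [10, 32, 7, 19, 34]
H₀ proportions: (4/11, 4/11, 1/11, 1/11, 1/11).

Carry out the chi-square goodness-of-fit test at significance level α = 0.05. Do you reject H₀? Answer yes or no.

reject H₀: yes

n = 102; E_i = n·p_i = [37.09, 37.09, 9.27, 9.27, 9.27]
χ² = (10−37.09)²/37.09 + (32−37.09)²/37.09 + (7−9.27)²/9.27 + (19−9.27)²/9.27 + (34−9.27)²/9.27 = 97.1863
df = 4
p-value (upper-tail) = 0.00000
At α=0.05: p < α → reject H₀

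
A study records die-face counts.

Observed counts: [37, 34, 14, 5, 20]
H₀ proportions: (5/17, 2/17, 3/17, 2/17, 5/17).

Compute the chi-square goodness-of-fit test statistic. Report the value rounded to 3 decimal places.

n = 110; E_i = n·p_i = [32.35, 12.94, 19.41, 12.94, 32.35]
χ² = (37−32.35)²/32.35 + (34−12.94)²/12.94 + (14−19.41)²/19.41 + (5−12.94)²/12.94 + (20−32.35)²/32.35 = 46.0342
df = 4

test statistic = 46.034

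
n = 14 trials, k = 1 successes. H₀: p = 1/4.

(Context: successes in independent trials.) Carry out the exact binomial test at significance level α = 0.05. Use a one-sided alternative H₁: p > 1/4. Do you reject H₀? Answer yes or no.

reject H₀: no

Exact binomial: n=14, k=1, p₀=1/4=0.2500
P(X≥1) from Σ C(n,i)·p₀^i·(1−p₀)^(n−i)
p-value (one-sided, H₁ greater) = 0.98218
At α=0.05: p ≥ α → fail to reject H₀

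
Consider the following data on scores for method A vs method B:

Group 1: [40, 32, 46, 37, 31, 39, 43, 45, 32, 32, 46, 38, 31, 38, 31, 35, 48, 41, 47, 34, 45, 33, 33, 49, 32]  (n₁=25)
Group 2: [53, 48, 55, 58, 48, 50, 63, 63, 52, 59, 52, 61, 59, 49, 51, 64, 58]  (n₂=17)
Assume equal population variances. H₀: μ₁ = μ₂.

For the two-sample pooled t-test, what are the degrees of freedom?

df = n₁ + n₂ − 2 = 25 + 17 − 2 = 40

degrees of freedom = 40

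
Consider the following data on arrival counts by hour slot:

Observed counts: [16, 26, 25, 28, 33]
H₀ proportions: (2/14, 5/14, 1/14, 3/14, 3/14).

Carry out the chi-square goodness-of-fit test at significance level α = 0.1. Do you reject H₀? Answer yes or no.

n = 128; E_i = n·p_i = [18.29, 45.71, 9.14, 27.43, 27.43]
χ² = (16−18.29)²/18.29 + (26−45.71)²/45.71 + (25−9.14)²/9.14 + (28−27.43)²/27.43 + (33−27.43)²/27.43 = 37.4333
df = 4
p-value (upper-tail) = 0.00000
At α=0.1: p < α → reject H₀

reject H₀: yes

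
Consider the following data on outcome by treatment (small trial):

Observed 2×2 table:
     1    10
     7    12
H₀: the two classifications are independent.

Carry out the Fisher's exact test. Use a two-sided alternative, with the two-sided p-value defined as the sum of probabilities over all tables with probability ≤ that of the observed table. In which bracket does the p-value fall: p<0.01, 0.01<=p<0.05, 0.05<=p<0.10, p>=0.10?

Margins: r₁=11, r₂=19, c₁=8, c₂=22, n=30
p_obs = C(11,1)·C(19,7)/C(30,8); sum pmf over tables with pmf ≤ p_obs
p-value (two-sided) = 0.19870
→ bracket: p>=0.10

p-value bracket: p>=0.10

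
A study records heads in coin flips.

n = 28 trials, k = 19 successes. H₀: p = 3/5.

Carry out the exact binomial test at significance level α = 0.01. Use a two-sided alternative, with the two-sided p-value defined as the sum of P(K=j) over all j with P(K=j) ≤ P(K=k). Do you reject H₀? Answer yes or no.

reject H₀: no

Exact binomial: n=28, k=19, p₀=3/5=0.6000
P(X=j) = C(n,j)·p₀^j·(1−p₀)^(n−j); p = Σ P(X=j) over j with P(X=j) ≤ P(X=19)
p-value (two-sided) = 0.44566
At α=0.01: p ≥ α → fail to reject H₀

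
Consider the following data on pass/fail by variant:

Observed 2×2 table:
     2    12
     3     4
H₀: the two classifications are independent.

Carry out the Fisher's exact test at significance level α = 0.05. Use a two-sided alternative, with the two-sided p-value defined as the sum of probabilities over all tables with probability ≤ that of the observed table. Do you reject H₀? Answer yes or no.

Margins: r₁=14, r₂=7, c₁=5, c₂=16, n=21
p_obs = C(14,2)·C(7,3)/C(21,5); sum pmf over tables with pmf ≤ p_obs
p-value (two-sided) = 0.28001
At α=0.05: p ≥ α → fail to reject H₀

reject H₀: no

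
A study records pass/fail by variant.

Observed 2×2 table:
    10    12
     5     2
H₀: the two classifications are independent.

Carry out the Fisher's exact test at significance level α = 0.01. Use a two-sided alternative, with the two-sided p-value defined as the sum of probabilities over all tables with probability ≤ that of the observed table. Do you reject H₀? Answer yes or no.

Margins: r₁=22, r₂=7, c₁=15, c₂=14, n=29
p_obs = C(22,10)·C(7,5)/C(29,15); sum pmf over tables with pmf ≤ p_obs
p-value (two-sided) = 0.38985
At α=0.01: p ≥ α → fail to reject H₀

reject H₀: no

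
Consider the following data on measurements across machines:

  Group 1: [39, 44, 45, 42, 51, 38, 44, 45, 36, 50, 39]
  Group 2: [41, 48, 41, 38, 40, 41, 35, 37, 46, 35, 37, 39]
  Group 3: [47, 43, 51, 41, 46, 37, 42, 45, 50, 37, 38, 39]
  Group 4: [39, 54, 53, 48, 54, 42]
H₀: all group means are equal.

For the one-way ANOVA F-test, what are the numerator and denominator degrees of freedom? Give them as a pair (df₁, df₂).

degrees of freedom = [3, 37]

k = 4 groups, N = 41 total
df = (k−1, N−k) = (4−1, 41−4) = (3, 37)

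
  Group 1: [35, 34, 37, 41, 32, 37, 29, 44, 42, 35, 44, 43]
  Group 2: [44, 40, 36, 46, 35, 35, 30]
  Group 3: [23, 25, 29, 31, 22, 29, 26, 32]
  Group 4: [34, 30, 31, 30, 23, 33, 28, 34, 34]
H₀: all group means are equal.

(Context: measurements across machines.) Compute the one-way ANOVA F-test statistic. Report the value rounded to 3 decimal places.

test statistic = 12.019

Group means [37.75, 38.00, 27.12, 30.78], grand mean 33.694
SSB = Σnᵢ(x̄ᵢ−x̄)² = 748.958; SSW = ΣΣ(x−x̄ᵢ)² = 664.681
MSB = 748.958/3 = 249.6528; MSW = 664.681/32 = 20.7713
F = MSB/MSW = 12.0191
df = (3, 32)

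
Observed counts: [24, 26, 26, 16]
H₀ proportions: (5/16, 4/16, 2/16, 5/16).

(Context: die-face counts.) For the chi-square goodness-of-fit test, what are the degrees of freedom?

degrees of freedom = 3

df = k − 1 = 4 − 1 = 3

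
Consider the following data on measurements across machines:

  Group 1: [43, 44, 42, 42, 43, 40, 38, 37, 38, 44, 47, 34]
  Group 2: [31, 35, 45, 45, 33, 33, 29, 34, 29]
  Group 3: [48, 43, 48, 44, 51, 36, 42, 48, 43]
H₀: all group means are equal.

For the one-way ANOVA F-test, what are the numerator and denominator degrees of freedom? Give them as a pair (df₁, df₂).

k = 3 groups, N = 30 total
df = (k−1, N−k) = (3−1, 30−3) = (2, 27)

degrees of freedom = [2, 27]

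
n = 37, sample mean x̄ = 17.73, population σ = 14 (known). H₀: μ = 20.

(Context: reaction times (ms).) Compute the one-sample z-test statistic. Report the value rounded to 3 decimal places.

test statistic = -0.986

SE = σ/√n = 14/√37 = 2.3016
z = (x̄−μ₀)/SE = (17.73−20)/2.3016 = -0.9863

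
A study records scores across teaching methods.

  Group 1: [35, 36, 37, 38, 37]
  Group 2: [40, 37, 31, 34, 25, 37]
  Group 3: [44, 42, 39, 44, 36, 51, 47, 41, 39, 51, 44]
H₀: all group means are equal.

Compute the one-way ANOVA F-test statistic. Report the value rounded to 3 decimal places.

test statistic = 9.873

Group means [36.60, 34.00, 43.45], grand mean 39.318
SSB = Σnᵢ(x̄ᵢ−x̄)² = 394.845; SSW = ΣΣ(x−x̄ᵢ)² = 379.927
MSB = 394.845/2 = 197.4227; MSW = 379.927/19 = 19.9962
F = MSB/MSW = 9.8730
df = (2, 19)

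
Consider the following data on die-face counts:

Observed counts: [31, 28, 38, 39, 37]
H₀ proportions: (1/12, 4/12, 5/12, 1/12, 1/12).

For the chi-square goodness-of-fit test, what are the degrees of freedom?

df = k − 1 = 5 − 1 = 4

degrees of freedom = 4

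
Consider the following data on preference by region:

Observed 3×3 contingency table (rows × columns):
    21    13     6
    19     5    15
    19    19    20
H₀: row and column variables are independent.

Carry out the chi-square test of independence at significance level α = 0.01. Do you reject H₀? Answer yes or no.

Row totals [40, 39, 58], col totals [59, 37, 41], n=137
χ² = (21−17.23)²/17.23 + (13−10.80)²/10.80 + (6−11.97)²/11.97 + (19−16.80)²/16.80 + (5−10.53)²/10.53 + (15−11.67)²/11.67 + (19−24.98)²/24.98 + (19−15.66)²/15.66 + (20−17.36)²/17.36 = 10.9399
df = 4
p-value (upper-tail) = 0.02725
At α=0.01: p ≥ α → fail to reject H₀

reject H₀: no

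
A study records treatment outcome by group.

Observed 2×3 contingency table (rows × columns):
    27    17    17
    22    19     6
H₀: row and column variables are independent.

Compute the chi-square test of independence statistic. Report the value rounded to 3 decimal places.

Row totals [61, 47], col totals [49, 36, 23], n=108
χ² = (27−27.68)²/27.68 + (17−20.33)²/20.33 + (17−12.99)²/12.99 + (22−21.32)²/21.32 + (19−15.67)²/15.67 + (6−10.01)²/10.01 = 4.1369
df = 2

test statistic = 4.137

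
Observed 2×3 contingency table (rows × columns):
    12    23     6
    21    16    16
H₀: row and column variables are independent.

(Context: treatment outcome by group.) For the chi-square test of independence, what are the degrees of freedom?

df = (r−1)(c−1) = (2−1)·(3−1) = 2

degrees of freedom = 2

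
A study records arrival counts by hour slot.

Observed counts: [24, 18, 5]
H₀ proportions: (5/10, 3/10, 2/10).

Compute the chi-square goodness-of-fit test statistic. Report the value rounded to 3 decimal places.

n = 47; E_i = n·p_i = [23.50, 14.10, 9.40]
χ² = (24−23.50)²/23.50 + (18−14.10)²/14.10 + (5−9.40)²/9.40 = 3.1489
df = 2

test statistic = 3.149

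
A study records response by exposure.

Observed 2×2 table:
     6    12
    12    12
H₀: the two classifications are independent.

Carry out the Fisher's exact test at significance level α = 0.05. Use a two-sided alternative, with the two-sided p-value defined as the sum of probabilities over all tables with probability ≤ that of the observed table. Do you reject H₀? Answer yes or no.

Margins: r₁=18, r₂=24, c₁=18, c₂=24, n=42
p_obs = C(18,6)·C(24,12)/C(42,18); sum pmf over tables with pmf ≤ p_obs
p-value (two-sided) = 0.35304
At α=0.05: p ≥ α → fail to reject H₀

reject H₀: no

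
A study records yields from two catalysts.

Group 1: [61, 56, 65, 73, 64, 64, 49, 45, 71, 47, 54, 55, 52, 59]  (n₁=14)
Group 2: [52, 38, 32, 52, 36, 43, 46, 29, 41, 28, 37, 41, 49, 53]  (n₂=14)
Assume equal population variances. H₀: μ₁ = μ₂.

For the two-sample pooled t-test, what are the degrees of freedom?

degrees of freedom = 26

df = n₁ + n₂ − 2 = 14 + 14 − 2 = 26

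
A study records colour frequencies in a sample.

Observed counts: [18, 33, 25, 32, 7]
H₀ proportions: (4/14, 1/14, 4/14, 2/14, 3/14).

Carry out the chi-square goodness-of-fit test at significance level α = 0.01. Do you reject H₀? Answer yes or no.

n = 115; E_i = n·p_i = [32.86, 8.21, 32.86, 16.43, 24.64]
χ² = (18−32.86)²/32.86 + (33−8.21)²/8.21 + (25−32.86)²/32.86 + (32−16.43)²/16.43 + (7−24.64)²/24.64 = 110.7754
df = 4
p-value (upper-tail) = 0.00000
At α=0.01: p < α → reject H₀

reject H₀: yes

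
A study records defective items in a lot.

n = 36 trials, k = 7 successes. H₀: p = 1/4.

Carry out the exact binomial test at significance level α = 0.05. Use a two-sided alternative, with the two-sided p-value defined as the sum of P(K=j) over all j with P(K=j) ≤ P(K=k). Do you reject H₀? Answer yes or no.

reject H₀: no

Exact binomial: n=36, k=7, p₀=1/4=0.2500
P(X=j) = C(n,j)·p₀^j·(1−p₀)^(n−j); p = Σ P(X=j) over j with P(X=j) ≤ P(X=7)
p-value (two-sided) = 0.56457
At α=0.05: p ≥ α → fail to reject H₀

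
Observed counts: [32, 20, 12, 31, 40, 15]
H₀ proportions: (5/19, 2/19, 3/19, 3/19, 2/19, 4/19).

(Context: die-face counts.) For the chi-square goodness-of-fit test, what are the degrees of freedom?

df = k − 1 = 6 − 1 = 5

degrees of freedom = 5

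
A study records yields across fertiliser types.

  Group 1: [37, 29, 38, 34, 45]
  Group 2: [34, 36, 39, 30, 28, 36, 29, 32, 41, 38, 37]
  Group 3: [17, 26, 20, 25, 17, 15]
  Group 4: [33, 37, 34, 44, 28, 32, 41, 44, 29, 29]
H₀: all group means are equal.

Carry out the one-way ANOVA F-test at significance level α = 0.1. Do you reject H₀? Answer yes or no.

reject H₀: yes

Group means [36.60, 34.55, 20.00, 35.10], grand mean 32.312
SSB = Σnᵢ(x̄ᵢ−x̄)² = 1134.048; SSW = ΣΣ(x−x̄ᵢ)² = 762.827
MSB = 1134.048/3 = 378.0159; MSW = 762.827/28 = 27.2438
F = MSB/MSW = 13.8753
df = (3, 28)
p-value (upper-tail) = 0.00001
At α=0.1: p < α → reject H₀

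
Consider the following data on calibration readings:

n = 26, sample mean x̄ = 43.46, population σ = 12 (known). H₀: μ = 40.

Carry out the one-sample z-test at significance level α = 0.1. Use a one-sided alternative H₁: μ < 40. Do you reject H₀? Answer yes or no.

SE = σ/√n = 12/√26 = 2.3534
z = (x̄−μ₀)/SE = (43.46−40)/2.3534 = 1.4702
p-value (one-sided, H₁ less) = 0.92925
At α=0.1: p ≥ α → fail to reject H₀

reject H₀: no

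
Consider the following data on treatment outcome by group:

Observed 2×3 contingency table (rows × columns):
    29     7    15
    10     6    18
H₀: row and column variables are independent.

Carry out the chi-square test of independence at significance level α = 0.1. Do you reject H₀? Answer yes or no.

Row totals [51, 34], col totals [39, 13, 33], n=85
χ² = (29−23.40)²/23.40 + (7−7.80)²/7.80 + (15−19.80)²/19.80 + (10−15.60)²/15.60 + (6−5.20)²/5.20 + (18−13.20)²/13.20 = 6.4646
df = 2
p-value (upper-tail) = 0.03947
At α=0.1: p < α → reject H₀

reject H₀: yes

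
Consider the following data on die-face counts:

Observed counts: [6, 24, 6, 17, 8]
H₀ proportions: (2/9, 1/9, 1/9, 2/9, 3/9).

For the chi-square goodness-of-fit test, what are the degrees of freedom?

degrees of freedom = 4

df = k − 1 = 5 − 1 = 4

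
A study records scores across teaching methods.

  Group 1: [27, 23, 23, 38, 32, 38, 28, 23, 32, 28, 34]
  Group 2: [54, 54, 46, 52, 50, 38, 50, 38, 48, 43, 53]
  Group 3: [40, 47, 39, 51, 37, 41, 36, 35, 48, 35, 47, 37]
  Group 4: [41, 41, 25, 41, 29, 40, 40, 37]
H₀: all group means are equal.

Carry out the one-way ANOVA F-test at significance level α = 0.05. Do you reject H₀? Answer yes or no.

reject H₀: yes

Group means [29.64, 47.82, 41.08, 36.75], grand mean 39.024
SSB = Σnᵢ(x̄ᵢ−x̄)² = 1912.378; SSW = ΣΣ(x−x̄ᵢ)² = 1292.598
MSB = 1912.378/3 = 637.4592; MSW = 1292.598/38 = 34.0157
F = MSB/MSW = 18.7401
df = (3, 38)
p-value (upper-tail) = 0.00000
At α=0.05: p < α → reject H₀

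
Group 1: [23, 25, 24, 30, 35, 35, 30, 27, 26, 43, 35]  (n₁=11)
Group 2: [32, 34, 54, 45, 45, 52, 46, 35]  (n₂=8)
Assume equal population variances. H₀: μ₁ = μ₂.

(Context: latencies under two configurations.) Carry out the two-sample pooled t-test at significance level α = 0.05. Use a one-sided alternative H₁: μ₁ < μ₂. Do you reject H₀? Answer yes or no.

x̄₁=30.273, s₁=6.150, n₁=11
x̄₂=42.875, s₂=8.323, n₂=8
s_p² = [10·6.150² + 7·8.323²]/17 = 50.7680
SE = √(s_p²·(1/11+1/8)) = 3.3108
t = (30.273−42.875)/3.3108 = -3.8064
df = 17
p-value (one-sided, H₁ less) = 0.00071
At α=0.05: p < α → reject H₀

reject H₀: yes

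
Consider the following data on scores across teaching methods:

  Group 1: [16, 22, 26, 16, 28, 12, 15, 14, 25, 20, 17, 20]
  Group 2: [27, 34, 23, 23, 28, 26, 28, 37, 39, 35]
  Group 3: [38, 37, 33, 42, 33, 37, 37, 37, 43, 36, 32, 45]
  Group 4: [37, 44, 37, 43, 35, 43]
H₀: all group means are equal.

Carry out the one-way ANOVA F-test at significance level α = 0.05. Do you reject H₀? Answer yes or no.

reject H₀: yes

Group means [19.25, 30.00, 37.50, 39.83], grand mean 30.500
SSB = Σnᵢ(x̄ᵢ−x̄)² = 2631.917; SSW = ΣΣ(x−x̄ᵢ)² = 848.083
MSB = 2631.917/3 = 877.3056; MSW = 848.083/36 = 23.5579
F = MSB/MSW = 37.2404
df = (3, 36)
p-value (upper-tail) = 0.00000
At α=0.05: p < α → reject H₀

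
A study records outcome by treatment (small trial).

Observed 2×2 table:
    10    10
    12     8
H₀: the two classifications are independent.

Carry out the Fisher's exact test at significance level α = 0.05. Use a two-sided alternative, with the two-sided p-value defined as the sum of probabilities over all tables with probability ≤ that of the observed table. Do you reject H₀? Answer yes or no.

Margins: r₁=20, r₂=20, c₁=22, c₂=18, n=40
p_obs = C(20,10)·C(20,12)/C(40,22); sum pmf over tables with pmf ≤ p_obs
p-value (two-sided) = 0.75119
At α=0.05: p ≥ α → fail to reject H₀

reject H₀: no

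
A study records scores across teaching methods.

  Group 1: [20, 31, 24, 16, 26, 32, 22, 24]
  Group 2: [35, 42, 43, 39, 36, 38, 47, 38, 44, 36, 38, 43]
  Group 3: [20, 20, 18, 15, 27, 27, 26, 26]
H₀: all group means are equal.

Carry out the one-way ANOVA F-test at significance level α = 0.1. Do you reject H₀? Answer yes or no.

Group means [24.38, 39.92, 22.38], grand mean 30.464
SSB = Σnᵢ(x̄ᵢ−x̄)² = 1892.298; SSW = ΣΣ(x−x̄ᵢ)² = 510.667
MSB = 1892.298/2 = 946.1488; MSW = 510.667/25 = 20.4267
F = MSB/MSW = 46.3193
df = (2, 25)
p-value (upper-tail) = 0.00000
At α=0.1: p < α → reject H₀

reject H₀: yes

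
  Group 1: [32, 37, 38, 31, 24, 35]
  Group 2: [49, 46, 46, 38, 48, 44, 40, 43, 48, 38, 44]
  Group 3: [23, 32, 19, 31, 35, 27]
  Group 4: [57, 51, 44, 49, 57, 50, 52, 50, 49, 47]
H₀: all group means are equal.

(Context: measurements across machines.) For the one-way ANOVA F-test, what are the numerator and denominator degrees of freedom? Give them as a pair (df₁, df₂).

degrees of freedom = [3, 29]

k = 4 groups, N = 33 total
df = (k−1, N−k) = (4−1, 33−4) = (3, 29)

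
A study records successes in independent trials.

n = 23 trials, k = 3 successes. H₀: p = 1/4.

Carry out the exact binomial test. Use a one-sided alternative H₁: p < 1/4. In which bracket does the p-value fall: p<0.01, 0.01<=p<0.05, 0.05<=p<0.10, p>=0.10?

Exact binomial: n=23, k=3, p₀=1/4=0.2500
P(X≤3) from Σ C(n,i)·p₀^i·(1−p₀)^(n−i)
p-value (one-sided, H₁ less) = 0.13696
→ bracket: p>=0.10

p-value bracket: p>=0.10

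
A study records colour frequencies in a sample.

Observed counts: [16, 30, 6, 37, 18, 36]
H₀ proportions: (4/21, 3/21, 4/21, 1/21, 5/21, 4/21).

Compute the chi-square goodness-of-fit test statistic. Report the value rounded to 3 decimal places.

n = 143; E_i = n·p_i = [27.24, 20.43, 27.24, 6.81, 34.05, 27.24]
χ² = (16−27.24)²/27.24 + (30−20.43)²/20.43 + (6−27.24)²/27.24 + (37−6.81)²/6.81 + (18−34.05)²/34.05 + (36−27.24)²/27.24 = 169.9147
df = 5

test statistic = 169.915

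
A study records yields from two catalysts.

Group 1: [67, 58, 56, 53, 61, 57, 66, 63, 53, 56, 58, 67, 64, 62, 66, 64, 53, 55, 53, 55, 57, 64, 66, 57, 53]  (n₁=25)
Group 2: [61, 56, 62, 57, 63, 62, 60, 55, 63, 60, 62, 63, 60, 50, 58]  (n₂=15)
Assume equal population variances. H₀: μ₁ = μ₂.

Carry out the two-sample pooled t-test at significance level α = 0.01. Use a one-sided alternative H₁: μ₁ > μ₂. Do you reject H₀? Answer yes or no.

x̄₁=59.360, s₁=5.082, n₁=25
x̄₂=59.467, s₂=3.681, n₂=15
s_p² = [24·5.082² + 14·3.681²]/38 = 21.3025
SE = √(s_p²·(1/25+1/15)) = 1.5074
t = (59.360−59.467)/1.5074 = -0.0708
df = 38
p-value (one-sided, H₁ greater) = 0.52802
At α=0.01: p ≥ α → fail to reject H₀

reject H₀: no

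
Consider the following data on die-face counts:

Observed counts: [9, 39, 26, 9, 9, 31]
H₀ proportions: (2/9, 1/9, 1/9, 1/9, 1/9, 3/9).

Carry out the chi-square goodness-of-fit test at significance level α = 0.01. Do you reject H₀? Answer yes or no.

n = 123; E_i = n·p_i = [27.33, 13.67, 13.67, 13.67, 13.67, 41.00]
χ² = (9−27.33)²/27.33 + (39−13.67)²/13.67 + (26−13.67)²/13.67 + (9−13.67)²/13.67 + (9−13.67)²/13.67 + (31−41.00)²/41.00 = 76.0122
df = 5
p-value (upper-tail) = 0.00000
At α=0.01: p < α → reject H₀

reject H₀: yes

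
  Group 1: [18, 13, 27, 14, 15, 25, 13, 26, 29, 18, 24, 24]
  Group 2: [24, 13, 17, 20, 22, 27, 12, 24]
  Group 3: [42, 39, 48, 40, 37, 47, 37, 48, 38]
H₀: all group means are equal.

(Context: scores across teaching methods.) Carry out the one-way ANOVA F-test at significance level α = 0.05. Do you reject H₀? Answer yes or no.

reject H₀: yes

Group means [20.50, 19.88, 41.78], grand mean 26.931
SSB = Σnᵢ(x̄ᵢ−x̄)² = 2878.432; SSW = ΣΣ(x−x̄ᵢ)² = 769.431
MSB = 2878.432/2 = 1439.2158; MSW = 769.431/26 = 29.5935
F = MSB/MSW = 48.6329
df = (2, 26)
p-value (upper-tail) = 0.00000
At α=0.05: p < α → reject H₀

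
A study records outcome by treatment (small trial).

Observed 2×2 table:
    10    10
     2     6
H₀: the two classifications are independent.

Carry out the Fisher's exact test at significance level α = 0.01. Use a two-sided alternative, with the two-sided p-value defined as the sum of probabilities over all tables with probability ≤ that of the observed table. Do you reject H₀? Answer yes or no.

reject H₀: no

Margins: r₁=20, r₂=8, c₁=12, c₂=16, n=28
p_obs = C(20,10)·C(8,2)/C(28,12); sum pmf over tables with pmf ≤ p_obs
p-value (two-sided) = 0.40097
At α=0.01: p ≥ α → fail to reject H₀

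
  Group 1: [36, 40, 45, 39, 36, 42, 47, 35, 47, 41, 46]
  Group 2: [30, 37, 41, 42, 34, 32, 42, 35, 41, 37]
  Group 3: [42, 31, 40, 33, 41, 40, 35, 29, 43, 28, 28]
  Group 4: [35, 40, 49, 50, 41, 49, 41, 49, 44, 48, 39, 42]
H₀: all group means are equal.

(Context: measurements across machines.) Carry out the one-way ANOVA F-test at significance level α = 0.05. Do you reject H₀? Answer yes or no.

Group means [41.27, 37.10, 35.45, 43.92], grand mean 39.591
SSB = Σnᵢ(x̄ᵢ−x̄)² = 505.911; SSW = ΣΣ(x−x̄ᵢ)² = 994.726
MSB = 505.911/3 = 168.6369; MSW = 994.726/40 = 24.8681
F = MSB/MSW = 6.7812
df = (3, 40)
p-value (upper-tail) = 0.00084
At α=0.05: p < α → reject H₀

reject H₀: yes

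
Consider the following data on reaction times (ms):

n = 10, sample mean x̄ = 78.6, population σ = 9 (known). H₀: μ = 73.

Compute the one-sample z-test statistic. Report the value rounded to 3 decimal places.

SE = σ/√n = 9/√10 = 2.8460
z = (x̄−μ₀)/SE = (78.6−73)/2.8460 = 1.9676

test statistic = 1.968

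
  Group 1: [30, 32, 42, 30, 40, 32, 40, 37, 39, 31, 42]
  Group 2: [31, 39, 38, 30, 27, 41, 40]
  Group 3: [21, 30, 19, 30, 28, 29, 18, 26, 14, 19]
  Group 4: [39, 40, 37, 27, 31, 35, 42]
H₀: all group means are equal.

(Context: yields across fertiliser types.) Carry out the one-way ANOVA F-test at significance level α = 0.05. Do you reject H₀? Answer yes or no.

reject H₀: yes

Group means [35.91, 35.14, 23.40, 35.86], grand mean 32.171
SSB = Σnᵢ(x̄ᵢ−x̄)² = 1079.948; SSW = ΣΣ(x−x̄ᵢ)² = 911.023
MSB = 1079.948/3 = 359.9827; MSW = 911.023/31 = 29.3879
F = MSB/MSW = 12.2494
df = (3, 31)
p-value (upper-tail) = 0.00002
At α=0.05: p < α → reject H₀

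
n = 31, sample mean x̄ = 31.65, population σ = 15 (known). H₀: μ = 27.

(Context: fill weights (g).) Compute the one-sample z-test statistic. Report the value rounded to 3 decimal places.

SE = σ/√n = 15/√31 = 2.6941
z = (x̄−μ₀)/SE = (31.65−27)/2.6941 = 1.7260

test statistic = 1.726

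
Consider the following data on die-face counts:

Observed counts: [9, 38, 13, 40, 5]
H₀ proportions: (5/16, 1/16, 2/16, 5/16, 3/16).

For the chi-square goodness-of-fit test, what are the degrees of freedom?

df = k − 1 = 5 − 1 = 4

degrees of freedom = 4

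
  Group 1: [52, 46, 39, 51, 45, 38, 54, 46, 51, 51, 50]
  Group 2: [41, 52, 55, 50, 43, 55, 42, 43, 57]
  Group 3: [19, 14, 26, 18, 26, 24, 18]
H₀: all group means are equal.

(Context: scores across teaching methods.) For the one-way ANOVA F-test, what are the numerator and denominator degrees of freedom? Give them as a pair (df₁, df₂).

k = 3 groups, N = 27 total
df = (k−1, N−k) = (3−1, 27−3) = (2, 24)

degrees of freedom = [2, 24]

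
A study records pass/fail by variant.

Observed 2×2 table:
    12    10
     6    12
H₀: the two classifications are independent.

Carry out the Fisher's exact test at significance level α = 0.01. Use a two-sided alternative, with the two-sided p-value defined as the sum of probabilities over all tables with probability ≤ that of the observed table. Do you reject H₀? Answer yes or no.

reject H₀: no

Margins: r₁=22, r₂=18, c₁=18, c₂=22, n=40
p_obs = C(22,12)·C(18,6)/C(40,18); sum pmf over tables with pmf ≤ p_obs
p-value (two-sided) = 0.21571
At α=0.01: p ≥ α → fail to reject H₀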